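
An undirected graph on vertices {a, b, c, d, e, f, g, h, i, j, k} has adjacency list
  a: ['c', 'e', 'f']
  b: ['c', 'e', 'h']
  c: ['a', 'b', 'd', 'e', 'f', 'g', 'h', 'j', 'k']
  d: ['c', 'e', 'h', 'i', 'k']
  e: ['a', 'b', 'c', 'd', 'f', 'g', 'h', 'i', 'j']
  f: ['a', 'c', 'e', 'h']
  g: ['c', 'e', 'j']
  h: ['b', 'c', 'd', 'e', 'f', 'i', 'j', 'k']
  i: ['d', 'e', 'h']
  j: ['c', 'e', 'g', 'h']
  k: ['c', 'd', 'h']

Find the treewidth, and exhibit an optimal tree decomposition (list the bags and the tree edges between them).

The largest bag has 4 vertices, giving width 3; this decomposition certifies tw(G) ≤ 3. Conversely, {c, e, g, j} is a clique of size 4, and the vertices of any clique must share a bag in every tree decomposition; so some bag has ≥ 4 vertices and tw(G) ≥ 3. Combining the bounds, tw(G) = 3.

Treewidth 3.
Bags: B1 = {c, e, f, h}  B2 = {c, e, h, j}  B3 = {c, d, e, h}  B4 = {d, e, h, i}  B5 = {b, c, e, h}  B6 = {c, e, g, j}  B7 = {c, d, h, k}  B8 = {a, c, e, f}
Tree: B1–B2, B2–B3, B3–B4, B3–B5, B2–B6, B3–B7, B1–B8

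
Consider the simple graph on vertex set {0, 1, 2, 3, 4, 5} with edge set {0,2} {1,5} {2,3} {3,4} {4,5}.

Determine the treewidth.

1

A width-1 tree decomposition is:
Bags: B1 = {0, 2}  B2 = {2, 3}  B3 = {3, 4}  B4 = {4, 5}  B5 = {1, 5}
Tree: B1–B2, B2–B3, B3–B4, B4–B5
Each bag holds 2 vertices, so the decomposition has width 1, which upper-bounds the treewidth. Since G has at least one edge (e.g. 0–2), it is not an edgeless graph, so tw(G) ≥ 1. Hence tw(G) = 1 exactly.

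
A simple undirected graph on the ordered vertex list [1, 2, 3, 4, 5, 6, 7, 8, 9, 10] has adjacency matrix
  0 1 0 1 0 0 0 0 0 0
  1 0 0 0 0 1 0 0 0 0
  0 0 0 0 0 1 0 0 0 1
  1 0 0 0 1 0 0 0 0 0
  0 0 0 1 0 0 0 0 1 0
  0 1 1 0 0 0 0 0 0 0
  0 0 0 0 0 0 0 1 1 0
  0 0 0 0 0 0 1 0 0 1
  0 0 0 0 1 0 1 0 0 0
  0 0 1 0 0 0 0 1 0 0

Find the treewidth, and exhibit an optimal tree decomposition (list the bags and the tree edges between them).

The largest bag has 3 vertices, giving width 2; this decomposition certifies tw(G) ≤ 2. The edges 9–7–8–10–3–6–2–1–4–5–9 form a cycle, so G is not a tree and its treewidth is at least 2. Combining the bounds, tw(G) = 2.

Treewidth 2.
One such decomposition:
Bags: B1 = {7, 8, 9}  B2 = {8, 9, 10}  B3 = {3, 9, 10}  B4 = {3, 6, 9}  B5 = {2, 6, 9}  B6 = {1, 2, 9}  B7 = {1, 4, 9}  B8 = {4, 5, 9}
Tree: B1–B2, B2–B3, B3–B4, B4–B5, B5–B6, B6–B7, B7–B8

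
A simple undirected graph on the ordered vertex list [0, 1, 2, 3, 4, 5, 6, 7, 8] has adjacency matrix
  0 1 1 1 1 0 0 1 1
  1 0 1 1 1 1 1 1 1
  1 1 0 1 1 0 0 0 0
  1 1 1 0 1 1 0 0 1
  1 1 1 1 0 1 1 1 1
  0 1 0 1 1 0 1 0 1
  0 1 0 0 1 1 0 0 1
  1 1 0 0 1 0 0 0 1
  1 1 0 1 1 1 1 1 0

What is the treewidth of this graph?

4

A width-4 tree decomposition is:
Bags: B1 = {1, 4, 5, 6, 8}  B2 = {1, 3, 4, 5, 8}  B3 = {0, 1, 3, 4, 8}  B4 = {0, 1, 2, 3, 4}  B5 = {0, 1, 4, 7, 8}
Tree: B1–B2, B2–B3, B3–B4, B3–B5
The largest bag has 5 vertices, giving width 4; this decomposition certifies tw(G) ≤ 4. For the lower bound, the 5 vertices {0, 1, 3, 4, 8} are pairwise adjacent, and any tree decomposition puts a clique entirely inside one bag — forcing width ≥ 4. Therefore the treewidth is 4.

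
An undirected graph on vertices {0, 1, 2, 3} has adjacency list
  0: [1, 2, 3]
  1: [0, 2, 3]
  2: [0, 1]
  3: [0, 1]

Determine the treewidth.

2

A width-2 tree decomposition is:
Bags: B1 = {0, 1, 3}  B2 = {0, 1, 2}
Tree: B1–B2
The largest bag has 3 vertices, giving width 2; this decomposition certifies tw(G) ≤ 2. For the lower bound, the 3 vertices {0, 1, 2} are pairwise adjacent, and any tree decomposition puts a clique entirely inside one bag — forcing width ≥ 2. Hence tw(G) = 2 exactly.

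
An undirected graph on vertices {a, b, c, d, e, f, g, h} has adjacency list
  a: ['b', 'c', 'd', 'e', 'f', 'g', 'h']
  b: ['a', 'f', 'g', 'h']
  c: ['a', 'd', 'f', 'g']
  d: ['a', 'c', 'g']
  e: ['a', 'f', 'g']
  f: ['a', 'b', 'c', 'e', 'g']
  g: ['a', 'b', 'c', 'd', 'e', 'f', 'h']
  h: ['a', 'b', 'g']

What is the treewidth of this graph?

A width-3 tree decomposition is:
Bags: B1 = {a, b, f, g}  B2 = {a, c, f, g}  B3 = {a, c, d, g}  B4 = {a, b, g, h}  B5 = {a, e, f, g}
Tree: B1–B2, B2–B3, B1–B4, B2–B5
Every bag has size at most 4, so the width is 4 − 1 = 3 and tw(G) ≤ 3. For the lower bound, the 4 vertices {a, c, d, g} are pairwise adjacent, and any tree decomposition puts a clique entirely inside one bag — forcing width ≥ 3. Combining the bounds, tw(G) = 3.

3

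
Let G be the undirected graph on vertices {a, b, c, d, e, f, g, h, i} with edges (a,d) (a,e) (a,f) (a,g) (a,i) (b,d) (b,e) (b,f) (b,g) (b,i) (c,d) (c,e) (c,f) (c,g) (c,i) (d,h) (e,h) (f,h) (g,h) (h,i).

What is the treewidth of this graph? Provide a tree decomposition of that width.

Treewidth 4.
One optimal decomposition is:
Bags: B1 = {a, b, c, g, h}  B2 = {a, b, c, d, h}  B3 = {a, b, c, h, i}  B4 = {a, b, c, f, h}  B5 = {a, b, c, e, h}
Tree: B1–B2, B2–B3, B3–B4, B4–B5

Each bag holds 5 vertices, so the decomposition has width 4, which upper-bounds the treewidth. For the lower bound: the 5 vertex sets {b,g}, {d,h}, {a,i}, {c}, {f} are disjoint, each induces a connected subgraph, and every pair is joined by at least one edge of G. Contracting each set to a single vertex therefore yields K_{5} as a minor, and since treewidth is minor-monotone, tw(G) ≥ tw(K_{5}) = 4. Combining the bounds, tw(G) = 4.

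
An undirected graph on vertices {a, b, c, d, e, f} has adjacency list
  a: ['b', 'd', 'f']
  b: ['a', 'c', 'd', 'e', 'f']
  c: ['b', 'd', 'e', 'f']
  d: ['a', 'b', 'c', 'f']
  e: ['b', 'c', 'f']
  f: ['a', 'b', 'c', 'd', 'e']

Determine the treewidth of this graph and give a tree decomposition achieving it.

Each bag holds 4 vertices, so the decomposition has width 3, which upper-bounds the treewidth. Conversely, {b, c, d, f} is a clique of size 4, and the vertices of any clique must share a bag in every tree decomposition; so some bag has ≥ 4 vertices and tw(G) ≥ 3. Therefore the treewidth is 3.

Treewidth 3.
Bags: B1 = {b, c, d, f}  B2 = {a, b, d, f}  B3 = {b, c, e, f}
Tree: B1–B2, B1–B3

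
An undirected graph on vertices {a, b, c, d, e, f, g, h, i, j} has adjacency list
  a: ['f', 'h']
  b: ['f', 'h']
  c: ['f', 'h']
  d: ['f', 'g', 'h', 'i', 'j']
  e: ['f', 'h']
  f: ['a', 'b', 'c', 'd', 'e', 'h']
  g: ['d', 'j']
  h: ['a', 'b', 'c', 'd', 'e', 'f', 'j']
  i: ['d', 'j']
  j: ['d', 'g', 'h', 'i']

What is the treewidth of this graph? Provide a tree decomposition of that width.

Treewidth 2.
One such decomposition:
Bags: B1 = {d, h, j}  B2 = {d, i, j}  B3 = {d, g, j}  B4 = {d, f, h}  B5 = {c, f, h}  B6 = {e, f, h}  B7 = {a, f, h}  B8 = {b, f, h}
Tree: B1–B2, B2–B3, B1–B4, B4–B5, B4–B6, B5–B7, B7–B8

Every bag has size at most 3, so the width is 3 − 1 = 2 and tw(G) ≤ 2. On the other hand G contains the 3-clique {d, g, j}. A clique must lie in a single bag of any decomposition, so no decomposition can have width below 2. Therefore the treewidth is 2.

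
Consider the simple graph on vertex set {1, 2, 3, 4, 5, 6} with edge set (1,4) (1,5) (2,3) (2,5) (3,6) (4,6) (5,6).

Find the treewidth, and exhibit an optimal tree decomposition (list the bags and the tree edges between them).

Treewidth 2.
One such decomposition:
Bags: B1 = {1, 4, 6}  B2 = {1, 5, 6}  B3 = {3, 5, 6}  B4 = {2, 3, 5}
Tree: B1–B2, B2–B3, B3–B4

Every bag has size at most 3, so the width is 3 − 1 = 2 and tw(G) ≤ 2. For the lower bound, G contains the cycle 4–1–5–6–4, so G is not a forest; only forests have treewidth ≤ 1, hence tw(G) ≥ 2. Therefore the treewidth is 2.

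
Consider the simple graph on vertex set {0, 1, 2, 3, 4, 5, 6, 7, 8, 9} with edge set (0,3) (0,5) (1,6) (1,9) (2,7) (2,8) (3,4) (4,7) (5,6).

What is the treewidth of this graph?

1

A width-1 tree decomposition is:
Bags: B1 = {2, 8}  B2 = {2, 7}  B3 = {4, 7}  B4 = {3, 4}  B5 = {0, 3}  B6 = {0, 5}  B7 = {5, 6}  B8 = {1, 6}  B9 = {1, 9}
Tree: B1–B2, B2–B3, B3–B4, B4–B5, B5–B6, B6–B7, B7–B8, B8–B9
The largest bag has 2 vertices, giving width 1; this decomposition certifies tw(G) ≤ 1. Since G has at least one edge (e.g. 8–2), it is not an edgeless graph, so tw(G) ≥ 1. Hence tw(G) = 1 exactly.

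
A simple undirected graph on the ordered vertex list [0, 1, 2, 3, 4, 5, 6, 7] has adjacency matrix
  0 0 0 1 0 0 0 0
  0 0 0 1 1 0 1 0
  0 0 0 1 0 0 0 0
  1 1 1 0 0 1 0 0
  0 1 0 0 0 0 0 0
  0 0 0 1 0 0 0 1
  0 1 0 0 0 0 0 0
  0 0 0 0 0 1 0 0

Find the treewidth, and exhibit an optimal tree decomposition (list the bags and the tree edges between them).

The largest bag has 2 vertices, giving width 1; this decomposition certifies tw(G) ≤ 1. Any graph with an edge has treewidth ≥ 1, and G has the edge 1–3. The upper and lower bounds meet at 1, so that is the treewidth.

Treewidth 1.
One optimal decomposition is:
Bags: B1 = {1, 3}  B2 = {1, 6}  B3 = {2, 3}  B4 = {3, 5}  B5 = {1, 4}  B6 = {5, 7}  B7 = {0, 3}
Tree: B1–B2, B1–B3, B1–B4, B2–B5, B4–B6, B1–B7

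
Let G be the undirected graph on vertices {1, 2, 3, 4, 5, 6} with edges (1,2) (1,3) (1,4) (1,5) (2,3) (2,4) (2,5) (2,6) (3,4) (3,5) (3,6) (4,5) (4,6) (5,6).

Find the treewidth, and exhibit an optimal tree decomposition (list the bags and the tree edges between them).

Treewidth 4.
Bags: B1 = {1, 2, 3, 4, 5}  B2 = {2, 3, 4, 5, 6}
Tree: B1–B2

Each bag holds 5 vertices, so the decomposition has width 4, which upper-bounds the treewidth. Conversely, {1, 2, 3, 4, 5} is a clique of size 5, and the vertices of any clique must share a bag in every tree decomposition; so some bag has ≥ 5 vertices and tw(G) ≥ 4. Hence tw(G) = 4 exactly.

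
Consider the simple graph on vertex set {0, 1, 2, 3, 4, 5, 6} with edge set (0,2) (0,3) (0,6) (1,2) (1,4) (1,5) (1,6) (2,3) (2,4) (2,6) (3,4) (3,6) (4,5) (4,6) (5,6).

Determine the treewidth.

A width-3 tree decomposition is:
Bags: B1 = {0, 2, 3, 6}  B2 = {2, 3, 4, 6}  B3 = {1, 2, 4, 6}  B4 = {1, 4, 5, 6}
Tree: B1–B2, B2–B3, B3–B4
Each bag holds 4 vertices, so the decomposition has width 3, which upper-bounds the treewidth. Conversely, {1, 2, 4, 6} is a clique of size 4, and the vertices of any clique must share a bag in every tree decomposition; so some bag has ≥ 4 vertices and tw(G) ≥ 3. Hence tw(G) = 3 exactly.

3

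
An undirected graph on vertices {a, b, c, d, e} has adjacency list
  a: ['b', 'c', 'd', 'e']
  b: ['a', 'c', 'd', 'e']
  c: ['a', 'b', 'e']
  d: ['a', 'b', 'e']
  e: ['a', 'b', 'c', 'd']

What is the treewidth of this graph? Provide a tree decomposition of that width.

The largest bag has 4 vertices, giving width 3; this decomposition certifies tw(G) ≤ 3. On the other hand G contains the 4-clique {a, b, d, e}. A clique must lie in a single bag of any decomposition, so no decomposition can have width below 3. Therefore the treewidth is 3.

Treewidth 3.
One optimal decomposition is:
Bags: B1 = {a, b, c, e}  B2 = {a, b, d, e}
Tree: B1–B2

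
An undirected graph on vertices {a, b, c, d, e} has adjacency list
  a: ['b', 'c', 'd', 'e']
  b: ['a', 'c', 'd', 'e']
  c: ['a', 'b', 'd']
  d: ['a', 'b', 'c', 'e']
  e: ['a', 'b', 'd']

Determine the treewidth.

A width-3 tree decomposition is:
Bags: B1 = {a, b, c, d}  B2 = {a, b, d, e}
Tree: B1–B2
Every bag has size at most 4, so the width is 4 − 1 = 3 and tw(G) ≤ 3. On the other hand G contains the 4-clique {a, b, d, e}. A clique must lie in a single bag of any decomposition, so no decomposition can have width below 3. Combining the bounds, tw(G) = 3.

3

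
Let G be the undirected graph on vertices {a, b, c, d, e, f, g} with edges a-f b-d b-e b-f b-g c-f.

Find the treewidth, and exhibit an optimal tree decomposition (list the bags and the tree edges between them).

Treewidth 1.
One such decomposition:
Bags: B1 = {c, f}  B2 = {b, f}  B3 = {b, g}  B4 = {b, e}  B5 = {a, f}  B6 = {b, d}
Tree: B1–B2, B2–B3, B2–B4, B2–B5, B2–B6

The largest bag has 2 vertices, giving width 1; this decomposition certifies tw(G) ≤ 1. Since G has at least one edge (e.g. f–c), it is not an edgeless graph, so tw(G) ≥ 1. The upper and lower bounds meet at 1, so that is the treewidth.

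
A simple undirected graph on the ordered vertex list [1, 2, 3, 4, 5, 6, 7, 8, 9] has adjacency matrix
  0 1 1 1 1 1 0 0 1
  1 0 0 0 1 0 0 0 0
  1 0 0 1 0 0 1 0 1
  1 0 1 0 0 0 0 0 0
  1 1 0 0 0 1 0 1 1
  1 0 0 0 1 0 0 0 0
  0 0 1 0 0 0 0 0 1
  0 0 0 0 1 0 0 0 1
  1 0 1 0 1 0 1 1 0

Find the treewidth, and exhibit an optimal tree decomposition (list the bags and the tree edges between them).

Every bag has size at most 3, so the width is 3 − 1 = 2 and tw(G) ≤ 2. On the other hand G contains the 3-clique {5, 8, 9}. A clique must lie in a single bag of any decomposition, so no decomposition can have width below 2. Combining the bounds, tw(G) = 2.

Treewidth 2.
Bags: B1 = {1, 3, 9}  B2 = {3, 7, 9}  B3 = {1, 5, 9}  B4 = {5, 8, 9}  B5 = {1, 2, 5}  B6 = {1, 5, 6}  B7 = {1, 3, 4}
Tree: B1–B2, B1–B3, B3–B4, B3–B5, B5–B6, B1–B7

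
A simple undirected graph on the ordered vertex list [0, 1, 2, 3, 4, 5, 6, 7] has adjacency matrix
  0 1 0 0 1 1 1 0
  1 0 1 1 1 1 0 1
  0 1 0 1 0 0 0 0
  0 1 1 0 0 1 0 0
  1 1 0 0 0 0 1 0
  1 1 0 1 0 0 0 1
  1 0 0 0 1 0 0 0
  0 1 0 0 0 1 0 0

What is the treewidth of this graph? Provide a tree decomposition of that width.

Each bag holds 3 vertices, so the decomposition has width 2, which upper-bounds the treewidth. For the lower bound, the 3 vertices {1, 2, 3} are pairwise adjacent, and any tree decomposition puts a clique entirely inside one bag — forcing width ≥ 2. Hence tw(G) = 2 exactly.

Treewidth 2.
One such decomposition:
Bags: B1 = {1, 3, 5}  B2 = {1, 2, 3}  B3 = {0, 1, 5}  B4 = {0, 1, 4}  B5 = {1, 5, 7}  B6 = {0, 4, 6}
Tree: B1–B2, B1–B3, B3–B4, B1–B5, B4–B6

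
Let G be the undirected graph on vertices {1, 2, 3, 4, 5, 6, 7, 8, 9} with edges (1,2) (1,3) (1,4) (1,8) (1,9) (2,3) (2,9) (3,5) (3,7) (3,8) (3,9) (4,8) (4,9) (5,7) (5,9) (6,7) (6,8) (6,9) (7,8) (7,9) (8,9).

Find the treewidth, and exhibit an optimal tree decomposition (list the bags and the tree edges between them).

Treewidth 3.
One optimal decomposition is:
Bags: B1 = {1, 3, 8, 9}  B2 = {3, 7, 8, 9}  B3 = {1, 2, 3, 9}  B4 = {1, 4, 8, 9}  B5 = {6, 7, 8, 9}  B6 = {3, 5, 7, 9}
Tree: B1–B2, B1–B3, B1–B4, B2–B5, B2–B6

Each bag holds 4 vertices, so the decomposition has width 3, which upper-bounds the treewidth. On the other hand G contains the 4-clique {1, 3, 8, 9}. A clique must lie in a single bag of any decomposition, so no decomposition can have width below 3. The upper and lower bounds meet at 3, so that is the treewidth.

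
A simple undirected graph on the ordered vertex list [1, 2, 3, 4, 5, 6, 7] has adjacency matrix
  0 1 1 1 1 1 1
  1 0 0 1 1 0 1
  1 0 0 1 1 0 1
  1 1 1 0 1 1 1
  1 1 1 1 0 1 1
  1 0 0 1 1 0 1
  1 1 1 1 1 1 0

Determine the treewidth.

A width-4 tree decomposition is:
Bags: B1 = {1, 4, 5, 6, 7}  B2 = {1, 2, 4, 5, 7}  B3 = {1, 3, 4, 5, 7}
Tree: B1–B2, B2–B3
Every bag has size at most 5, so the width is 5 − 1 = 4 and tw(G) ≤ 4. On the other hand G contains the 5-clique {1, 2, 4, 5, 7}. A clique must lie in a single bag of any decomposition, so no decomposition can have width below 4. The upper and lower bounds meet at 4, so that is the treewidth.

4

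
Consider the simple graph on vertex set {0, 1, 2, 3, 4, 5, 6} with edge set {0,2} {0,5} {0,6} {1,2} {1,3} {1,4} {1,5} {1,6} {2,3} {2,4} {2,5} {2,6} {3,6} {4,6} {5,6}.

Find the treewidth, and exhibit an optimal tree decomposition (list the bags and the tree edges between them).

Every bag has size at most 4, so the width is 4 − 1 = 3 and tw(G) ≤ 3. Conversely, {0, 2, 5, 6} is a clique of size 4, and the vertices of any clique must share a bag in every tree decomposition; so some bag has ≥ 4 vertices and tw(G) ≥ 3. Combining the bounds, tw(G) = 3.

Treewidth 3.
One such decomposition:
Bags: B1 = {1, 2, 4, 6}  B2 = {1, 2, 5, 6}  B3 = {0, 2, 5, 6}  B4 = {1, 2, 3, 6}
Tree: B1–B2, B2–B3, B1–B4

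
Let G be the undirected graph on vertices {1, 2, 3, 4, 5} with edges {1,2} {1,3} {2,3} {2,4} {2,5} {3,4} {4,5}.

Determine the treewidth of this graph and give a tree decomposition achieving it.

Treewidth 2.
Bags: B1 = {2, 4, 5}  B2 = {2, 3, 4}  B3 = {1, 2, 3}
Tree: B1–B2, B2–B3

Each bag holds 3 vertices, so the decomposition has width 2, which upper-bounds the treewidth. On the other hand G contains the 3-clique {1, 2, 3}. A clique must lie in a single bag of any decomposition, so no decomposition can have width below 2. The upper and lower bounds meet at 2, so that is the treewidth.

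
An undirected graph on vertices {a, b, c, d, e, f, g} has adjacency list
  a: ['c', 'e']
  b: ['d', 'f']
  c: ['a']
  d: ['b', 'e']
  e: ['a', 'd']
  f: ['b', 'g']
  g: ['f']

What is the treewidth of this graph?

A width-1 tree decomposition is:
Bags: B1 = {a, c}  B2 = {a, e}  B3 = {d, e}  B4 = {b, d}  B5 = {b, f}  B6 = {f, g}
Tree: B1–B2, B2–B3, B3–B4, B4–B5, B5–B6
The largest bag has 2 vertices, giving width 1; this decomposition certifies tw(G) ≤ 1. Any graph with an edge has treewidth ≥ 1, and G has the edge c–a. Hence tw(G) = 1 exactly.

1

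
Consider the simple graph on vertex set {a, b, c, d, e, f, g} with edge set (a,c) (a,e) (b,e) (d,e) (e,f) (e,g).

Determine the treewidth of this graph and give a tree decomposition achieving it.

Treewidth 1.
One such decomposition:
Bags: B1 = {a, e}  B2 = {a, c}  B3 = {e, f}  B4 = {d, e}  B5 = {e, g}  B6 = {b, e}
Tree: B1–B2, B1–B3, B3–B4, B1–B5, B3–B6

Each bag holds 2 vertices, so the decomposition has width 1, which upper-bounds the treewidth. G has an edge, so its treewidth is at least 1. Therefore the treewidth is 1.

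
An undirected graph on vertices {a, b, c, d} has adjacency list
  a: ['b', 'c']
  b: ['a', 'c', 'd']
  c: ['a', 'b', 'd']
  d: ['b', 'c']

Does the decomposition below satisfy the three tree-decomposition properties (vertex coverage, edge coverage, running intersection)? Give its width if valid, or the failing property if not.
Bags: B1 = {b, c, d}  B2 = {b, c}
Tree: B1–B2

A tree decomposition must satisfy three properties: every vertex lies in some bag; for every edge, both endpoints lie together in some bag; and for every vertex, the bags containing it form a connected subtree. Here vertex a appears in no bag, so the decomposition is invalid.

No — vertex a appears in no bag.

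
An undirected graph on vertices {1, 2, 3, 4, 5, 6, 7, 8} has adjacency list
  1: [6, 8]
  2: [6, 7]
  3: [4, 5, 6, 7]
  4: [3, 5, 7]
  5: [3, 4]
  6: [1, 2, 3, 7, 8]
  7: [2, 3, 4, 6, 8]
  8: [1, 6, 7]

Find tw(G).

A width-2 tree decomposition is:
Bags: B1 = {3, 6, 7}  B2 = {6, 7, 8}  B3 = {3, 4, 7}  B4 = {2, 6, 7}  B5 = {1, 6, 8}  B6 = {3, 4, 5}
Tree: B1–B2, B1–B3, B2–B4, B2–B5, B3–B6
Every bag has size at most 3, so the width is 3 − 1 = 2 and tw(G) ≤ 2. Conversely, {3, 4, 5} is a clique of size 3, and the vertices of any clique must share a bag in every tree decomposition; so some bag has ≥ 3 vertices and tw(G) ≥ 2. Therefore the treewidth is 2.

2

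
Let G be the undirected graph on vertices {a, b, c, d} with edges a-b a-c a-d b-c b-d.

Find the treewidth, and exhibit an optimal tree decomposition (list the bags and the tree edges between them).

Treewidth 2.
One such decomposition:
Bags: B1 = {a, b, c}  B2 = {a, b, d}
Tree: B1–B2

Each bag holds 3 vertices, so the decomposition has width 2, which upper-bounds the treewidth. On the other hand G contains the 3-clique {a, b, d}. A clique must lie in a single bag of any decomposition, so no decomposition can have width below 2. Therefore the treewidth is 2.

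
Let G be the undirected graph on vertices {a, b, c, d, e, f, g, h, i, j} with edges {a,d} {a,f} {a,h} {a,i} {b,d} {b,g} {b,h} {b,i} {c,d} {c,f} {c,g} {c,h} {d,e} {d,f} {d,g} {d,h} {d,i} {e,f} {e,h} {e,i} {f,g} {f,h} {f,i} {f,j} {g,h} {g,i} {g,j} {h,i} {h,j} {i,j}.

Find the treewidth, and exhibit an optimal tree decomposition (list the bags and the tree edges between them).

Treewidth 4.
One such decomposition:
Bags: B1 = {f, g, h, i, j}  B2 = {d, f, g, h, i}  B3 = {c, d, f, g, h}  B4 = {b, d, g, h, i}  B5 = {a, d, f, h, i}  B6 = {d, e, f, h, i}
Tree: B1–B2, B2–B3, B2–B4, B2–B5, B5–B6

Every bag has size at most 5, so the width is 5 − 1 = 4 and tw(G) ≤ 4. On the other hand G contains the 5-clique {c, d, f, g, h}. A clique must lie in a single bag of any decomposition, so no decomposition can have width below 4. Hence tw(G) = 4 exactly.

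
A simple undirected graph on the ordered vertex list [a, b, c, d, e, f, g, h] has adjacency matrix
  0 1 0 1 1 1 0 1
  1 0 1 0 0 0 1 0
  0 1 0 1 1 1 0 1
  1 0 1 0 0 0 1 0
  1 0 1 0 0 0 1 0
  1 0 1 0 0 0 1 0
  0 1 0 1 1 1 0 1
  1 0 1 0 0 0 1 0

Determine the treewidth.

A width-3 tree decomposition is:
Bags: B1 = {a, c, e, g}  B2 = {a, c, d, g}  B3 = {a, c, g, h}  B4 = {a, b, c, g}  B5 = {a, c, f, g}
Tree: B1–B2, B2–B3, B3–B4, B4–B5
Every bag has size at most 4, so the width is 4 − 1 = 3 and tw(G) ≤ 3. For the lower bound: the 4 vertex sets {e,g}, {c,d}, {a}, {h} are disjoint, each induces a connected subgraph, and every pair is joined by at least one edge of G. Contracting each set to a single vertex therefore yields K_{4} as a minor, and since treewidth is minor-monotone, tw(G) ≥ tw(K_{4}) = 3. Combining the bounds, tw(G) = 3.

3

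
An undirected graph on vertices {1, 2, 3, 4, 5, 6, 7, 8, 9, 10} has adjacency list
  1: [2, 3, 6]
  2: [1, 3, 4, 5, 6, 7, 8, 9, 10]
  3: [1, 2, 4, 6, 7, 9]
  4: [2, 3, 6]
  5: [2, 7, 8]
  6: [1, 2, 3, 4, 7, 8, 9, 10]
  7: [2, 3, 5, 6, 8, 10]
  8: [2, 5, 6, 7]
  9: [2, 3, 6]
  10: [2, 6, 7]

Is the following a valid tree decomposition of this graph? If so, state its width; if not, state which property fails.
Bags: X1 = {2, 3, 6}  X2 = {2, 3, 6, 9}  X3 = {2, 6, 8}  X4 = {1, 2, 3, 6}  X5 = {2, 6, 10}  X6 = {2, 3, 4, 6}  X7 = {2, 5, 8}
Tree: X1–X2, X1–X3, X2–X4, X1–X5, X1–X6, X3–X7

No — vertex 7 appears in no bag.

A tree decomposition must satisfy three properties: every vertex lies in some bag; for every edge, both endpoints lie together in some bag; and for every vertex, the bags containing it form a connected subtree. Here vertex 7 appears in no bag, so the decomposition is invalid.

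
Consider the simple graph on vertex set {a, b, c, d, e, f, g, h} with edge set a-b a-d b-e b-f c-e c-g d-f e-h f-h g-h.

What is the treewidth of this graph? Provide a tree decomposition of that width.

Treewidth 2.
One such decomposition:
Bags: B1 = {a, d, f}  B2 = {a, b, f}  B3 = {b, f, h}  B4 = {b, e, h}  B5 = {e, g, h}  B6 = {c, e, g}
Tree: B1–B2, B2–B3, B3–B4, B4–B5, B5–B6

Every bag has size at most 3, so the width is 3 − 1 = 2 and tw(G) ≤ 2. For the lower bound, G contains the cycle d–a–b–f–d, so G is not a forest; only forests have treewidth ≤ 1, hence tw(G) ≥ 2. The upper and lower bounds meet at 2, so that is the treewidth.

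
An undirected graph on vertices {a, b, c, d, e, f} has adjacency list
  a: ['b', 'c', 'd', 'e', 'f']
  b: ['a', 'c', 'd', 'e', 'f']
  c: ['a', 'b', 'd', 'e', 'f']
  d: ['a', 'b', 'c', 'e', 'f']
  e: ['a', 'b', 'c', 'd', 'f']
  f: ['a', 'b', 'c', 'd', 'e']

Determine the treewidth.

A width-5 tree decomposition is:
Bags: B1 = {a, b, c, d, e, f}
Tree: (single bag)
With just one bag of size 6, the width is 6 − 1 = 5, so tw(G) ≤ 5. On the other hand G contains the 6-clique {a, b, c, d, e, f}. A clique must lie in a single bag of any decomposition, so no decomposition can have width below 5. Hence tw(G) = 5 exactly.

5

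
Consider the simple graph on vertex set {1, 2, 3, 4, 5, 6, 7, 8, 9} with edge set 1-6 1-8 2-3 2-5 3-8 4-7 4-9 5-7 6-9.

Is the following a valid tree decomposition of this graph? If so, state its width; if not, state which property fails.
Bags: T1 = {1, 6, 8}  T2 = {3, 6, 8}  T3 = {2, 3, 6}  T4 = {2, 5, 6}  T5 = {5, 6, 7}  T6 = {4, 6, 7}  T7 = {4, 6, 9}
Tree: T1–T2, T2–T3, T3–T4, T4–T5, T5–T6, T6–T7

Every vertex of G appears in some bag (union = {1, 2, 3, 4, 5, 6, 7, 8, 9}); every edge is covered by a bag; and for each vertex v the set of bags containing v is connected in the bag tree. The decomposition is therefore valid. The largest bag has 3 vertices, so the width is 2.

Yes; width 2.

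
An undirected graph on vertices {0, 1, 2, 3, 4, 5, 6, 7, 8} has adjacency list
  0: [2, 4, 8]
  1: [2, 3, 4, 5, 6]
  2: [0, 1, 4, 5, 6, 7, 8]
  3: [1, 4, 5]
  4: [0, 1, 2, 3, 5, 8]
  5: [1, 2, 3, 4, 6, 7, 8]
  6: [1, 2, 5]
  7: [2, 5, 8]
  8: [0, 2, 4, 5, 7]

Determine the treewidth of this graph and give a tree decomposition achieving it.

Every bag has size at most 4, so the width is 4 − 1 = 3 and tw(G) ≤ 3. For the lower bound, the 4 vertices {0, 2, 4, 8} are pairwise adjacent, and any tree decomposition puts a clique entirely inside one bag — forcing width ≥ 3. Therefore the treewidth is 3.

Treewidth 3.
Bags: B1 = {1, 2, 4, 5}  B2 = {2, 4, 5, 8}  B3 = {2, 5, 7, 8}  B4 = {1, 2, 5, 6}  B5 = {1, 3, 4, 5}  B6 = {0, 2, 4, 8}
Tree: B1–B2, B2–B3, B1–B4, B1–B5, B2–B6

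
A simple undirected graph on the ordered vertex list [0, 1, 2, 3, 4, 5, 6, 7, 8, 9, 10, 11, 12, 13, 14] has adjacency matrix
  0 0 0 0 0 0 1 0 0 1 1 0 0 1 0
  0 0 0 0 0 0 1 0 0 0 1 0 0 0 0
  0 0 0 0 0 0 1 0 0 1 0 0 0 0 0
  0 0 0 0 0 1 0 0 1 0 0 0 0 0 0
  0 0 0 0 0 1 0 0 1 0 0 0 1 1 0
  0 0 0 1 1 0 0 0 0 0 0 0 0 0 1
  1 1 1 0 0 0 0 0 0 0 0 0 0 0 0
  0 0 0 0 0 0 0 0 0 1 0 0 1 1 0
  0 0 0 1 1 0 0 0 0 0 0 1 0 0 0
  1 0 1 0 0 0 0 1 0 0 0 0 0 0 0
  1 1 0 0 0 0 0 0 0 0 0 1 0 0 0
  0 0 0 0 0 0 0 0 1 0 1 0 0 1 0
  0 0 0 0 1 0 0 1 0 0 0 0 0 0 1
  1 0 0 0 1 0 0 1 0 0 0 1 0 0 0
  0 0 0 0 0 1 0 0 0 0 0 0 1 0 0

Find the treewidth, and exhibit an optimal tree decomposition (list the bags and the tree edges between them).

The largest bag has 4 vertices, giving width 3; this decomposition certifies tw(G) ≤ 3. For the lower bound: the 4 vertex sets {1,2,6}, {10}, {0}, {7,9,11,13} are disjoint, each induces a connected subgraph, and every pair is joined by at least one edge of G. Contracting each set to a single vertex therefore yields K_{4} as a minor, and since treewidth is minor-monotone, tw(G) ≥ tw(K_{4}) = 3. Therefore the treewidth is 3.

Treewidth 3.
Bags: B1 = {1, 2, 6, 10}  B2 = {0, 2, 6, 10}  B3 = {0, 2, 9, 10}  B4 = {0, 9, 10, 11}  B5 = {0, 9, 11, 13}  B6 = {7, 9, 11, 13}  B7 = {7, 8, 11, 13}  B8 = {4, 7, 8, 13}  B9 = {4, 7, 8, 12}  B10 = {3, 4, 8, 12}  B11 = {3, 4, 5, 12}  B12 = {3, 5, 12, 14}
Tree: B1–B2, B2–B3, B3–B4, B4–B5, B5–B6, B6–B7, B7–B8, B8–B9, B9–B10, B10–B11, B11–B12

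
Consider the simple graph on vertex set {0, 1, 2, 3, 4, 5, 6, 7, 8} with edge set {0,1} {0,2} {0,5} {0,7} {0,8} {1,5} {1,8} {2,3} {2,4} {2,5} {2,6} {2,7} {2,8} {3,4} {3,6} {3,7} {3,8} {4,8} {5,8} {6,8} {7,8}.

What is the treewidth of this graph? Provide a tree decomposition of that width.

Every bag has size at most 4, so the width is 4 − 1 = 3 and tw(G) ≤ 3. Conversely, {0, 1, 5, 8} is a clique of size 4, and the vertices of any clique must share a bag in every tree decomposition; so some bag has ≥ 4 vertices and tw(G) ≥ 3. The upper and lower bounds meet at 3, so that is the treewidth.

Treewidth 3.
One such decomposition:
Bags: B1 = {0, 2, 7, 8}  B2 = {0, 2, 5, 8}  B3 = {2, 3, 7, 8}  B4 = {0, 1, 5, 8}  B5 = {2, 3, 4, 8}  B6 = {2, 3, 6, 8}
Tree: B1–B2, B1–B3, B2–B4, B3–B5, B3–B6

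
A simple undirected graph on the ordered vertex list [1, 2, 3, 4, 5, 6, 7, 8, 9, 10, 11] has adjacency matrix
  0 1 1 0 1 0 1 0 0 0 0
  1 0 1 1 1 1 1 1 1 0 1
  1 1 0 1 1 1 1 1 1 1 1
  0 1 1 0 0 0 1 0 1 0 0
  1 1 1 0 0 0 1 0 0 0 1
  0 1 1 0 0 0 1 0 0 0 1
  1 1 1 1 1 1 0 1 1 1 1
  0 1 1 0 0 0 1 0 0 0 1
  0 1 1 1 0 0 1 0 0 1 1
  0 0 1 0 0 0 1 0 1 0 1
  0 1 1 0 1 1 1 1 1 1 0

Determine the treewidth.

A width-4 tree decomposition is:
Bags: B1 = {2, 3, 7, 9, 11}  B2 = {2, 3, 7, 8, 11}  B3 = {2, 3, 5, 7, 11}  B4 = {1, 2, 3, 5, 7}  B5 = {2, 3, 6, 7, 11}  B6 = {3, 7, 9, 10, 11}  B7 = {2, 3, 4, 7, 9}
Tree: B1–B2, B2–B3, B3–B4, B1–B5, B1–B6, B1–B7
The largest bag has 5 vertices, giving width 4; this decomposition certifies tw(G) ≤ 4. For the lower bound, the 5 vertices {1, 2, 3, 5, 7} are pairwise adjacent, and any tree decomposition puts a clique entirely inside one bag — forcing width ≥ 4. Therefore the treewidth is 4.

4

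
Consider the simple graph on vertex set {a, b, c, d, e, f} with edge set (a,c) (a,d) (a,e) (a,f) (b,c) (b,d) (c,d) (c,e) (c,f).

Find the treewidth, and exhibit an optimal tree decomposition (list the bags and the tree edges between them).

Every bag has size at most 3, so the width is 3 − 1 = 2 and tw(G) ≤ 2. Conversely, {a, c, d} is a clique of size 3, and the vertices of any clique must share a bag in every tree decomposition; so some bag has ≥ 3 vertices and tw(G) ≥ 2. Hence tw(G) = 2 exactly.

Treewidth 2.
Bags: B1 = {a, c, d}  B2 = {a, c, e}  B3 = {a, c, f}  B4 = {b, c, d}
Tree: B1–B2, B2–B3, B1–B4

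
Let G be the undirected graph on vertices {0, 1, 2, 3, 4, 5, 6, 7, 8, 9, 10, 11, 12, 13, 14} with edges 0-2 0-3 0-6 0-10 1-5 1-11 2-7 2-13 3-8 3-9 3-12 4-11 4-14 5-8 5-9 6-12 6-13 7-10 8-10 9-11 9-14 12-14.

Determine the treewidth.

3

A width-3 tree decomposition is:
Bags: B1 = {1, 4, 11, 14}  B2 = {1, 9, 11, 14}  B3 = {1, 5, 9, 14}  B4 = {5, 9, 12, 14}  B5 = {3, 5, 9, 12}  B6 = {3, 5, 8, 12}  B7 = {3, 6, 8, 12}  B8 = {0, 3, 6, 8}  B9 = {0, 6, 8, 10}  B10 = {0, 6, 10, 13}  B11 = {0, 2, 10, 13}  B12 = {2, 7, 10, 13}
Tree: B1–B2, B2–B3, B3–B4, B4–B5, B5–B6, B6–B7, B7–B8, B8–B9, B9–B10, B10–B11, B11–B12
Every bag has size at most 4, so the width is 4 − 1 = 3 and tw(G) ≤ 3. For the lower bound: the 4 vertex sets {1,4,11}, {14}, {9}, {3,5,8,12} are disjoint, each induces a connected subgraph, and every pair is joined by at least one edge of G. Contracting each set to a single vertex therefore yields K_{4} as a minor, and since treewidth is minor-monotone, tw(G) ≥ tw(K_{4}) = 3. Therefore the treewidth is 3.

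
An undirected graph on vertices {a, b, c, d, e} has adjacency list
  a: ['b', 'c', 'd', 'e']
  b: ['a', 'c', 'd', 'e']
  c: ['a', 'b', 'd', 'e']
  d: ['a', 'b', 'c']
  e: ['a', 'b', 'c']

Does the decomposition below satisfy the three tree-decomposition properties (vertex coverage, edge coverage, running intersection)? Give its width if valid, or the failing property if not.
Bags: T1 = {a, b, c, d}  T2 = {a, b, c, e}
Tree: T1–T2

Vertex coverage: the bags together contain {a, b, c, d, e}, the full vertex set. Edge coverage: each edge of G has both endpoints in at least one bag. Running intersection: for every vertex, the bags containing it form a connected subtree. All three properties hold, so this is a valid tree decomposition of width max|bag| − 1 = 3, and hence tw(G) ≤ 3.

Yes; width 3.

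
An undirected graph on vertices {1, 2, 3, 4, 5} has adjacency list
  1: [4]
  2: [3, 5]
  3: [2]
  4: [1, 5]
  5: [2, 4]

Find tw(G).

1

A width-1 tree decomposition is:
Bags: B1 = {1, 4}  B2 = {4, 5}  B3 = {2, 5}  B4 = {2, 3}
Tree: B1–B2, B2–B3, B3–B4
The largest bag has 2 vertices, giving width 1; this decomposition certifies tw(G) ≤ 1. Since G has at least one edge (e.g. 1–4), it is not an edgeless graph, so tw(G) ≥ 1. Therefore the treewidth is 1.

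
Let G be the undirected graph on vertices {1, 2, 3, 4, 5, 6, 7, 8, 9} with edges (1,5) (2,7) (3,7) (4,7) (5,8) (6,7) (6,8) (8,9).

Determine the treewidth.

A width-1 tree decomposition is:
Bags: B1 = {4, 7}  B2 = {6, 7}  B3 = {6, 8}  B4 = {8, 9}  B5 = {5, 8}  B6 = {3, 7}  B7 = {2, 7}  B8 = {1, 5}
Tree: B1–B2, B2–B3, B3–B4, B4–B5, B1–B6, B1–B7, B5–B8
The largest bag has 2 vertices, giving width 1; this decomposition certifies tw(G) ≤ 1. G has an edge, so its treewidth is at least 1. Hence tw(G) = 1 exactly.

1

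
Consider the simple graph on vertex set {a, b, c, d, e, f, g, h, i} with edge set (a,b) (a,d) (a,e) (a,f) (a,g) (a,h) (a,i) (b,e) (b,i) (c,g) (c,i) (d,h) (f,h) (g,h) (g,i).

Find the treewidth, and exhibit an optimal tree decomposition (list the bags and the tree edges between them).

Treewidth 2.
One optimal decomposition is:
Bags: B1 = {a, b, i}  B2 = {a, g, i}  B3 = {a, b, e}  B4 = {a, g, h}  B5 = {c, g, i}  B6 = {a, f, h}  B7 = {a, d, h}
Tree: B1–B2, B1–B3, B2–B4, B2–B5, B4–B6, B6–B7

Every bag has size at most 3, so the width is 3 − 1 = 2 and tw(G) ≤ 2. On the other hand G contains the 3-clique {c, g, i}. A clique must lie in a single bag of any decomposition, so no decomposition can have width below 2. The upper and lower bounds meet at 2, so that is the treewidth.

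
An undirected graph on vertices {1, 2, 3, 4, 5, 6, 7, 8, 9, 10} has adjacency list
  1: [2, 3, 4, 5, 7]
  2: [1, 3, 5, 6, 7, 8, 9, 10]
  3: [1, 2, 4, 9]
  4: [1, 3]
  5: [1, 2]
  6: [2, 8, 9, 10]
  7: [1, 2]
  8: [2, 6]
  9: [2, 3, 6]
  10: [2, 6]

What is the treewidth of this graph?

A width-2 tree decomposition is:
Bags: B1 = {1, 2, 7}  B2 = {1, 2, 3}  B3 = {2, 3, 9}  B4 = {1, 3, 4}  B5 = {2, 6, 9}  B6 = {2, 6, 10}  B7 = {1, 2, 5}  B8 = {2, 6, 8}
Tree: B1–B2, B2–B3, B2–B4, B3–B5, B5–B6, B2–B7, B6–B8
Every bag has size at most 3, so the width is 3 − 1 = 2 and tw(G) ≤ 2. On the other hand G contains the 3-clique {1, 2, 3}. A clique must lie in a single bag of any decomposition, so no decomposition can have width below 2. The upper and lower bounds meet at 2, so that is the treewidth.

2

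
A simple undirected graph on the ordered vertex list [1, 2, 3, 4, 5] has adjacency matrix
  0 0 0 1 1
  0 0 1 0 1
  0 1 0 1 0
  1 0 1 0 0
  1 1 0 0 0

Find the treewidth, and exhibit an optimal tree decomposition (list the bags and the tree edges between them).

Treewidth 2.
One optimal decomposition is:
Bags: B1 = {1, 3, 4}  B2 = {1, 2, 3}  B3 = {1, 2, 5}
Tree: B1–B2, B2–B3

The largest bag has 3 vertices, giving width 2; this decomposition certifies tw(G) ≤ 2. For the lower bound, G contains the cycle 1–4–3–2–5–1, so G is not a forest; only forests have treewidth ≤ 1, hence tw(G) ≥ 2. Hence tw(G) = 2 exactly.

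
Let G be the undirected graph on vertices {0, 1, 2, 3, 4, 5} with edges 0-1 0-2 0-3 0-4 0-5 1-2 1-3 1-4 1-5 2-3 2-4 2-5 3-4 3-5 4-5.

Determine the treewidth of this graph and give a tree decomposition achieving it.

A single bag containing all 6 vertices is trivially a valid decomposition of width 5. Conversely, {0, 1, 2, 3, 4, 5} is a clique of size 6, and the vertices of any clique must share a bag in every tree decomposition; so some bag has ≥ 6 vertices and tw(G) ≥ 5. Therefore the treewidth is 5.

Treewidth 5.
One such decomposition:
Bags: B1 = {0, 1, 2, 3, 4, 5}
Tree: (single bag)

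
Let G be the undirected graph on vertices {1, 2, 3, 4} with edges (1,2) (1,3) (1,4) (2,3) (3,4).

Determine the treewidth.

A width-2 tree decomposition is:
Bags: B1 = {1, 2, 3}  B2 = {1, 3, 4}
Tree: B1–B2
The largest bag has 3 vertices, giving width 2; this decomposition certifies tw(G) ≤ 2. For the lower bound, the 3 vertices {1, 2, 3} are pairwise adjacent, and any tree decomposition puts a clique entirely inside one bag — forcing width ≥ 2. Therefore the treewidth is 2.

2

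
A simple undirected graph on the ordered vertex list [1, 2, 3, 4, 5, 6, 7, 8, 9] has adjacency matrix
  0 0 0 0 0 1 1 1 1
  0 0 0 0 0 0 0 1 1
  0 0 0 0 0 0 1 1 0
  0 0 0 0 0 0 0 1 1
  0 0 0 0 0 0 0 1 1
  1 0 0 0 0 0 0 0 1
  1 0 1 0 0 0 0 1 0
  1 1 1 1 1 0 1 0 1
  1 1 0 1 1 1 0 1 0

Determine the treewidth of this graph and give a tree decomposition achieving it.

The largest bag has 3 vertices, giving width 2; this decomposition certifies tw(G) ≤ 2. Conversely, {1, 8, 9} is a clique of size 3, and the vertices of any clique must share a bag in every tree decomposition; so some bag has ≥ 3 vertices and tw(G) ≥ 2. Hence tw(G) = 2 exactly.

Treewidth 2.
One optimal decomposition is:
Bags: B1 = {1, 8, 9}  B2 = {5, 8, 9}  B3 = {4, 8, 9}  B4 = {1, 7, 8}  B5 = {3, 7, 8}  B6 = {2, 8, 9}  B7 = {1, 6, 9}
Tree: B1–B2, B1–B3, B1–B4, B4–B5, B1–B6, B1–B7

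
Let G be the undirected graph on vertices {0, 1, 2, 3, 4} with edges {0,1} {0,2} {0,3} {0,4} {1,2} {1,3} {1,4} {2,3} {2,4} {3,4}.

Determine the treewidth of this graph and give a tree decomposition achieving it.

Treewidth 4.
One such decomposition:
Bags: B1 = {0, 1, 2, 3, 4}
Tree: (single bag)

A single bag containing all 5 vertices is trivially a valid decomposition of width 4. On the other hand G contains the 5-clique {0, 1, 2, 3, 4}. A clique must lie in a single bag of any decomposition, so no decomposition can have width below 4. Hence tw(G) = 4 exactly.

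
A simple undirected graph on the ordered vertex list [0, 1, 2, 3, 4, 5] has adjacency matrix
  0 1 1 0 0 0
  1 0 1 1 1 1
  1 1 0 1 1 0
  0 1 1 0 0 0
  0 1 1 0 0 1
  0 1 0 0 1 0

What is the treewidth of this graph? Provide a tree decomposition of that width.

Each bag holds 3 vertices, so the decomposition has width 2, which upper-bounds the treewidth. Conversely, {0, 1, 2} is a clique of size 3, and the vertices of any clique must share a bag in every tree decomposition; so some bag has ≥ 3 vertices and tw(G) ≥ 2. Combining the bounds, tw(G) = 2.

Treewidth 2.
One such decomposition:
Bags: B1 = {1, 4, 5}  B2 = {1, 2, 4}  B3 = {1, 2, 3}  B4 = {0, 1, 2}
Tree: B1–B2, B2–B3, B2–B4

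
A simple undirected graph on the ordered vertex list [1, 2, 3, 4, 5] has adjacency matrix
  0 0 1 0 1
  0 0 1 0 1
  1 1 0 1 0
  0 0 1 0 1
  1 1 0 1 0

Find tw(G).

A width-2 tree decomposition is:
Bags: B1 = {1, 3, 5}  B2 = {2, 3, 5}  B3 = {3, 4, 5}
Tree: B1–B2, B2–B3
Every bag has size at most 3, so the width is 3 − 1 = 2 and tw(G) ≤ 2. The edges 3–1–5–2–3 form a cycle, so G is not a tree and its treewidth is at least 2. The upper and lower bounds meet at 2, so that is the treewidth.

2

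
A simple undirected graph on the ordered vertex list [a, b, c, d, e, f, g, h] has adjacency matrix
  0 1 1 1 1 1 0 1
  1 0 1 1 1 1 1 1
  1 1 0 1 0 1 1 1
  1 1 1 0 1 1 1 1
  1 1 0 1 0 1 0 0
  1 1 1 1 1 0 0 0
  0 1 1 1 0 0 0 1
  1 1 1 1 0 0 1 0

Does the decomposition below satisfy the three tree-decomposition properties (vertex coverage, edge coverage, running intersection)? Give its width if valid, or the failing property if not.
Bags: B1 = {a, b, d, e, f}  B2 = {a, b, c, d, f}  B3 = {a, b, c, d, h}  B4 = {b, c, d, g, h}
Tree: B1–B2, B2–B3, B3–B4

Checking the three conditions: (i) the bags cover all of {a, b, c, d, e, f, g, h}; (ii) for each edge, some bag contains both endpoints; (iii) the bags containing any fixed vertex form a subtree. All hold, so the decomposition is valid with width 5 − 1 = 4.

Yes; width 4.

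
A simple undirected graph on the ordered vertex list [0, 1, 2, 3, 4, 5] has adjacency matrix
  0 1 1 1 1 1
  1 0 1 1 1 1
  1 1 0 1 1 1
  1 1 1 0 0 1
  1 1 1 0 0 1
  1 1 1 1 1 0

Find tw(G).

4

A width-4 tree decomposition is:
Bags: B1 = {0, 1, 2, 3, 5}  B2 = {0, 1, 2, 4, 5}
Tree: B1–B2
Every bag has size at most 5, so the width is 5 − 1 = 4 and tw(G) ≤ 4. Conversely, {0, 1, 2, 3, 5} is a clique of size 5, and the vertices of any clique must share a bag in every tree decomposition; so some bag has ≥ 5 vertices and tw(G) ≥ 4. The upper and lower bounds meet at 4, so that is the treewidth.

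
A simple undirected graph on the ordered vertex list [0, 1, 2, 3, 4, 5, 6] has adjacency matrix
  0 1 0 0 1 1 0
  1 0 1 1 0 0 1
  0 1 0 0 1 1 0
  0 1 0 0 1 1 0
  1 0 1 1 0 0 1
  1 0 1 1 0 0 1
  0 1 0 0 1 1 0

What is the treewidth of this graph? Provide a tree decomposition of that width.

Treewidth 3.
Bags: B1 = {0, 1, 4, 5}  B2 = {1, 4, 5, 6}  B3 = {1, 3, 4, 5}  B4 = {1, 2, 4, 5}
Tree: B1–B2, B2–B3, B3–B4

Every bag has size at most 4, so the width is 4 − 1 = 3 and tw(G) ≤ 3. For the lower bound: the 4 vertex sets {0,5}, {1,6}, {4}, {3} are disjoint, each induces a connected subgraph, and every pair is joined by at least one edge of G. Contracting each set to a single vertex therefore yields K_{4} as a minor, and since treewidth is minor-monotone, tw(G) ≥ tw(K_{4}) = 3. Therefore the treewidth is 3.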